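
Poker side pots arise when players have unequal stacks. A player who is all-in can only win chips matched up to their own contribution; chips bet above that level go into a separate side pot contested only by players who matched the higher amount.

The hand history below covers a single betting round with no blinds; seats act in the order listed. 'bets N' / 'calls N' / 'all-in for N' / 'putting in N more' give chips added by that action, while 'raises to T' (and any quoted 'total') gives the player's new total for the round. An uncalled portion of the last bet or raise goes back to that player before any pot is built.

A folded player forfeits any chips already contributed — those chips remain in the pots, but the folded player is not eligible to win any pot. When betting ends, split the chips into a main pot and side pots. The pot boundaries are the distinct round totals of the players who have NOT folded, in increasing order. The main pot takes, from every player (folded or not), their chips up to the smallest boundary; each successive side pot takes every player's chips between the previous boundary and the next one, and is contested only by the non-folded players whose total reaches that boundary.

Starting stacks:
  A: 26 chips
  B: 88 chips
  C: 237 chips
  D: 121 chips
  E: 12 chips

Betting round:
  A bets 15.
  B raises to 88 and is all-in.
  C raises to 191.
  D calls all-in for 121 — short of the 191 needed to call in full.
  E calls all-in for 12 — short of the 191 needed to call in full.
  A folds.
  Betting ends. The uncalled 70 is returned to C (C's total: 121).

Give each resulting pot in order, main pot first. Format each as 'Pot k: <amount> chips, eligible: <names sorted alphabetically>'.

Contributions (after 70 returned to C): A=15, B=88, C=121, D=121, E=12
Folded: A
Pot levels (distinct totals of non-folded players): 12, 88, 121
Layer 1-12: 12 each from A, B, C, D, E = 12*5 = 60 chips; eligible B, C, D, E
Layer 13-88: A 3 + B 76 + C 76 + D 76 = 231 chips; eligible B, C, D
Layer 89-121: 33 each from C, D = 33*2 = 66 chips; eligible C, D

Pot 1: 60 chips, eligible: B, C, D, E
Pot 2: 231 chips, eligible: B, C, D
Pot 3: 66 chips, eligible: C, D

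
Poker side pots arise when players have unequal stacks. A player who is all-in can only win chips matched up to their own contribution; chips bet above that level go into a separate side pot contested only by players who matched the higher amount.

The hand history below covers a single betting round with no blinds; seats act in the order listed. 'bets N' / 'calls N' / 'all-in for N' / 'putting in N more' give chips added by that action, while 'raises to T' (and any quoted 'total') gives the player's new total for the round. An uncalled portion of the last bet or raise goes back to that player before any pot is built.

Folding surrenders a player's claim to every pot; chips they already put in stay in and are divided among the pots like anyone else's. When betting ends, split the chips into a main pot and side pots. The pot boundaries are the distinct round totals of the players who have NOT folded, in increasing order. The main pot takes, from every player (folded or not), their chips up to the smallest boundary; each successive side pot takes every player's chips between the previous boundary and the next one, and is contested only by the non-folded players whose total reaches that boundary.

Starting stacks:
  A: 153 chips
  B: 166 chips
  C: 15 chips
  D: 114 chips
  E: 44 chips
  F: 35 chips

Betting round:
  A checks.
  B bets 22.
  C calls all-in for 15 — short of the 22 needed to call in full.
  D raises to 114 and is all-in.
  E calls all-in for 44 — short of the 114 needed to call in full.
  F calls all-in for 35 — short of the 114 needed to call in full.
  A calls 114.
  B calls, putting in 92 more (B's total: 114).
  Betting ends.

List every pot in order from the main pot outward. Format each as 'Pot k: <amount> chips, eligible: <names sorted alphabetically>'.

Pot 1: 90 chips, eligible: A, B, C, D, E, F
Pot 2: 100 chips, eligible: A, B, D, E, F
Pot 3: 36 chips, eligible: A, B, D, E
Pot 4: 210 chips, eligible: A, B, D

Derivation:
Contributions: A=114, B=114, C=15, D=114, E=44, F=35
Pot levels (distinct totals of non-folded players): 15, 35, 44, 114
Layer 1-15: 15 each from A, B, C, D, E, F = 15*6 = 90 chips; eligible A, B, C, D, E, F
Layer 16-35: 20 each from A, B, D, E, F = 20*5 = 100 chips; eligible A, B, D, E, F
Layer 36-44: 9 each from A, B, D, E = 9*4 = 36 chips; eligible A, B, D, E
Layer 45-114: 70 each from A, B, D = 70*3 = 210 chips; eligible A, B, D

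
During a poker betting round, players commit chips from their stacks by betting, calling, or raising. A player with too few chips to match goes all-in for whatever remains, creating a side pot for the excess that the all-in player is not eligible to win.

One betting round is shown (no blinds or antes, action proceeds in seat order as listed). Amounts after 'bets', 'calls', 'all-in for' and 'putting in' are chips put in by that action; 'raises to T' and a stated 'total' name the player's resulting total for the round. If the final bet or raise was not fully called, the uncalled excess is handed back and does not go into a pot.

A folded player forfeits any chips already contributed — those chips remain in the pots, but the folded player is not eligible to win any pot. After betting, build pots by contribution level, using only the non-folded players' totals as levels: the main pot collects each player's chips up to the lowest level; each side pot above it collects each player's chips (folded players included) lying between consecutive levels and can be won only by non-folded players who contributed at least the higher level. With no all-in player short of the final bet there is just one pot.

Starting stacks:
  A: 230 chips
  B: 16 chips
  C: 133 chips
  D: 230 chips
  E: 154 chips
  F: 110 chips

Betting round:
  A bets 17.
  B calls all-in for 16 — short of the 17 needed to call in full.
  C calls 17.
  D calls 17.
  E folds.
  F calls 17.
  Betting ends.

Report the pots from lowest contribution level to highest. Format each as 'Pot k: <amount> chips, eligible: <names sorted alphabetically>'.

Pot 1: 80 chips, eligible: A, B, C, D, F
Pot 2: 4 chips, eligible: A, C, D, F

Derivation:
Contributions: A=17, B=16, C=17, D=17, F=17
Folded: E
Pot levels (distinct totals of non-folded players): 16, 17
Layer 1-16: 16 each from A, B, C, D, F = 16*5 = 80 chips; eligible A, B, C, D, F
Layer 17-17: 1 each from A, C, D, F = 1*4 = 4 chips; eligible A, C, D, F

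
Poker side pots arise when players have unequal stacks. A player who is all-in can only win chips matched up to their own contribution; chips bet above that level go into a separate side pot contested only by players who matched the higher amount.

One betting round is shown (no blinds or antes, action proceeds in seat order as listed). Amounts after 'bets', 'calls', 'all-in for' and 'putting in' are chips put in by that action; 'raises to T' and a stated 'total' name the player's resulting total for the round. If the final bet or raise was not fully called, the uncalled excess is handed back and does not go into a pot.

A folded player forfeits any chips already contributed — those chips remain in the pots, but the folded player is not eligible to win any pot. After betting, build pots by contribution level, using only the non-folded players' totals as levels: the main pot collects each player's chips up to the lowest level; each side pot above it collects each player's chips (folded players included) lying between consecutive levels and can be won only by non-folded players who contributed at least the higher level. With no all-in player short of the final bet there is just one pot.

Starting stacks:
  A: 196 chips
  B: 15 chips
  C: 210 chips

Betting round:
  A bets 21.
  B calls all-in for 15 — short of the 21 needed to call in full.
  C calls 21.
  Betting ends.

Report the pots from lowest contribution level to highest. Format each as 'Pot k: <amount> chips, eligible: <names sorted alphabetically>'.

Contributions: A=21, B=15, C=21
Pot levels (distinct totals of non-folded players): 15, 21
Layer 1-15: 15 each from A, B, C = 15*3 = 45 chips; eligible A, B, C
Layer 16-21: 6 each from A, C = 6*2 = 12 chips; eligible A, C

Pot 1: 45 chips, eligible: A, B, C
Pot 2: 12 chips, eligible: A, C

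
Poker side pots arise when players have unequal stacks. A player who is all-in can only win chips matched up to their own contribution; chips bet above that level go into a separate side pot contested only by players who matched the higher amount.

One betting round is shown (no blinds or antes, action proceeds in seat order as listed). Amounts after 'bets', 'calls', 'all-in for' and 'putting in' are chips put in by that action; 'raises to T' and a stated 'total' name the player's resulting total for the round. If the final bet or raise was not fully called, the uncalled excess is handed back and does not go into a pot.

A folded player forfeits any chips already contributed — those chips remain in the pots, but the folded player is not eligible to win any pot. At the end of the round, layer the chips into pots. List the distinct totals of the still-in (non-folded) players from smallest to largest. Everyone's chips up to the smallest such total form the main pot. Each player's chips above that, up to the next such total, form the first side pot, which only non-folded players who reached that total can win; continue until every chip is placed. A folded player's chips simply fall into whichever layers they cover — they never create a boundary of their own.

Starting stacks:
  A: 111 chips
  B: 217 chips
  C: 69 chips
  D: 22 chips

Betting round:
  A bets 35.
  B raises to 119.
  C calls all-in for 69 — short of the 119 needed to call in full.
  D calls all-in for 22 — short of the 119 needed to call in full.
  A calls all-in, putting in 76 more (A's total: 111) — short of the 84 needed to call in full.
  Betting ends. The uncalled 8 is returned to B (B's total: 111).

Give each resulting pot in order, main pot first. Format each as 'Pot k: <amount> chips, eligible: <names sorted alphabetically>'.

Contributions (after 8 returned to B): A=111, B=111, C=69, D=22
Pot levels (distinct totals of non-folded players): 22, 69, 111
Layer 1-22: 22 each from A, B, C, D = 22*4 = 88 chips; eligible A, B, C, D
Layer 23-69: 47 each from A, B, C = 47*3 = 141 chips; eligible A, B, C
Layer 70-111: 42 each from A, B = 42*2 = 84 chips; eligible A, B

Pot 1: 88 chips, eligible: A, B, C, D
Pot 2: 141 chips, eligible: A, B, C
Pot 3: 84 chips, eligible: A, B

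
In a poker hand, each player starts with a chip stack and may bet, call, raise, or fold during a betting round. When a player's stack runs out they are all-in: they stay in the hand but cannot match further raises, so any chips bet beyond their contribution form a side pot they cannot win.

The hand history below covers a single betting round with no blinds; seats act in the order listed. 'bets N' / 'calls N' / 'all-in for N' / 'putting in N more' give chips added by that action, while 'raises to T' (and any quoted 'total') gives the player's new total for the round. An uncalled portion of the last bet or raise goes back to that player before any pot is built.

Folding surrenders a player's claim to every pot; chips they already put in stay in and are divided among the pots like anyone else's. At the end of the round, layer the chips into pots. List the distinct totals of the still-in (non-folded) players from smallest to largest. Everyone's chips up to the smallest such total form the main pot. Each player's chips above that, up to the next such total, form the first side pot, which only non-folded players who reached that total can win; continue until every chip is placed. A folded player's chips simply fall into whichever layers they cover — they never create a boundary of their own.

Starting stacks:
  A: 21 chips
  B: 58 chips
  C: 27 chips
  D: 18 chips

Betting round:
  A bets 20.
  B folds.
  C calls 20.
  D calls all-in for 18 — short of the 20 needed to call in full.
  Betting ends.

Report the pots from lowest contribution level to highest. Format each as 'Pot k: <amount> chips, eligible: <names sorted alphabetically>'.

Pot 1: 54 chips, eligible: A, C, D
Pot 2: 4 chips, eligible: A, C

Derivation:
Contributions: A=20, C=20, D=18
Folded: B
Pot levels (distinct totals of non-folded players): 18, 20
Layer 1-18: 18 each from A, C, D = 18*3 = 54 chips; eligible A, C, D
Layer 19-20: 2 each from A, C = 2*2 = 4 chips; eligible A, C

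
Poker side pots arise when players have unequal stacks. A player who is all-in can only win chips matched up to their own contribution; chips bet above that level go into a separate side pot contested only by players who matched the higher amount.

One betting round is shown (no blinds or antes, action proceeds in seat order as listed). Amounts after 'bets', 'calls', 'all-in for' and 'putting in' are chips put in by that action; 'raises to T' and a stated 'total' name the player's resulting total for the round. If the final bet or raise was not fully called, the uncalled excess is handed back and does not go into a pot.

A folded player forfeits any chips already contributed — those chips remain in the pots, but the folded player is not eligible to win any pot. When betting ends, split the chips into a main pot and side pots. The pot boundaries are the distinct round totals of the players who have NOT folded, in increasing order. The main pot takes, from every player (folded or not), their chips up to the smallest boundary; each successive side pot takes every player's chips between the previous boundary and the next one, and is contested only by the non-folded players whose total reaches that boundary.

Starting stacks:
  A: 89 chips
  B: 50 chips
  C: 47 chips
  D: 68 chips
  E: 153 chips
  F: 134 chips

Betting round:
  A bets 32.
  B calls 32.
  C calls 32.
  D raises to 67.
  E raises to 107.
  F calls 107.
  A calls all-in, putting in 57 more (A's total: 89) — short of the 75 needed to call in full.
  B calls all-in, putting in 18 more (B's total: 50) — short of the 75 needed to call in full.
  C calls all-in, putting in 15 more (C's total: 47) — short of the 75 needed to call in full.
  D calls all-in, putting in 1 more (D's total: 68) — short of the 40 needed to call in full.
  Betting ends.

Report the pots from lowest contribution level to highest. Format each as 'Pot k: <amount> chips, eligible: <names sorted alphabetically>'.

Pot 1: 282 chips, eligible: A, B, C, D, E, F
Pot 2: 15 chips, eligible: A, B, D, E, F
Pot 3: 72 chips, eligible: A, D, E, F
Pot 4: 63 chips, eligible: A, E, F
Pot 5: 36 chips, eligible: E, F

Derivation:
Contributions: A=89, B=50, C=47, D=68, E=107, F=107
Pot levels (distinct totals of non-folded players): 47, 50, 68, 89, 107
Layer 1-47: 47 each from A, B, C, D, E, F = 47*6 = 282 chips; eligible A, B, C, D, E, F
Layer 48-50: 3 each from A, B, D, E, F = 3*5 = 15 chips; eligible A, B, D, E, F
Layer 51-68: 18 each from A, D, E, F = 18*4 = 72 chips; eligible A, D, E, F
Layer 69-89: 21 each from A, E, F = 21*3 = 63 chips; eligible A, E, F
Layer 90-107: 18 each from E, F = 18*2 = 36 chips; eligible E, F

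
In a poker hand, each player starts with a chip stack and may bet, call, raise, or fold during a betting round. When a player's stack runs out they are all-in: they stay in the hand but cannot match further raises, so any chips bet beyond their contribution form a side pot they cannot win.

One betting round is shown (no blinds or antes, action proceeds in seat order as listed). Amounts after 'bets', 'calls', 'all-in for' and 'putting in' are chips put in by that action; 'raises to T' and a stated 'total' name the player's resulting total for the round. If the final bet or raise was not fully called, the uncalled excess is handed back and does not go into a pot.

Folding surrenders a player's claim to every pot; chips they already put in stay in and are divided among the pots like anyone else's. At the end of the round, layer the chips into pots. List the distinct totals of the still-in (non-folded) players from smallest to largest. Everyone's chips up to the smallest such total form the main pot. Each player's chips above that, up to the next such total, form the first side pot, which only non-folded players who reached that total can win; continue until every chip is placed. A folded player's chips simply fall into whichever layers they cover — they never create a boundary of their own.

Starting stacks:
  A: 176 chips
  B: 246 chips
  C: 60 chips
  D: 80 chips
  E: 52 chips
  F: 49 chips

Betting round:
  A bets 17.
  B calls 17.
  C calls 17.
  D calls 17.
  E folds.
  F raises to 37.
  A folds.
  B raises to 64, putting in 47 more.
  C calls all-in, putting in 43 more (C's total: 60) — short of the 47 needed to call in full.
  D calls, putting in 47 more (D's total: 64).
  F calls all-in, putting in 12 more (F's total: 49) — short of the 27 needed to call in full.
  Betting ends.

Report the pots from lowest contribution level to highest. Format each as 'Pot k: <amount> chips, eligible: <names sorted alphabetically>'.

Pot 1: 213 chips, eligible: B, C, D, F
Pot 2: 33 chips, eligible: B, C, D
Pot 3: 8 chips, eligible: B, D

Derivation:
Contributions: A=17, B=64, C=60, D=64, F=49
Folded: A, E
Pot levels (distinct totals of non-folded players): 49, 60, 64
Layer 1-49: A 17 + B 49 + C 49 + D 49 + F 49 = 213 chips; eligible B, C, D, F
Layer 50-60: 11 each from B, C, D = 11*3 = 33 chips; eligible B, C, D
Layer 61-64: 4 each from B, D = 4*2 = 8 chips; eligible B, D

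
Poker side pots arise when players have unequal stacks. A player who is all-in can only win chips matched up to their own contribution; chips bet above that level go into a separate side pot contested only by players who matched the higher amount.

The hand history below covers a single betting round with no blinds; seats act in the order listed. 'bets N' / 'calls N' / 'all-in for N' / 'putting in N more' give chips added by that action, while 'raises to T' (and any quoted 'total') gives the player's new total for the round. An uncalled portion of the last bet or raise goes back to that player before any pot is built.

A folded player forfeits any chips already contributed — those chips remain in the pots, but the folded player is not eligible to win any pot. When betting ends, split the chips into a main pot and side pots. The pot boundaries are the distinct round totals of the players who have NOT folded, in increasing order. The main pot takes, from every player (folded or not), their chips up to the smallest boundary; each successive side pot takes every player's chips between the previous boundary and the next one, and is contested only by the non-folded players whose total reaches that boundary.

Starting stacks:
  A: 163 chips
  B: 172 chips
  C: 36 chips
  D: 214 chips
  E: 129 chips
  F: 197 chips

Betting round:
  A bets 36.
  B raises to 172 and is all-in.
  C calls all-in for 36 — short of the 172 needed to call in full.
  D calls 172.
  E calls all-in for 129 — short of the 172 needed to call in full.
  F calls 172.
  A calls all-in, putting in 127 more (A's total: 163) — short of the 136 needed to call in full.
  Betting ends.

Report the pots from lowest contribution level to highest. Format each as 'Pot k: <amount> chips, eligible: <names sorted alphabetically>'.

Contributions: A=163, B=172, C=36, D=172, E=129, F=172
Pot levels (distinct totals of non-folded players): 36, 129, 163, 172
Layer 1-36: 36 each from A, B, C, D, E, F = 36*6 = 216 chips; eligible A, B, C, D, E, F
Layer 37-129: 93 each from A, B, D, E, F = 93*5 = 465 chips; eligible A, B, D, E, F
Layer 130-163: 34 each from A, B, D, F = 34*4 = 136 chips; eligible A, B, D, F
Layer 164-172: 9 each from B, D, F = 9*3 = 27 chips; eligible B, D, F

Pot 1: 216 chips, eligible: A, B, C, D, E, F
Pot 2: 465 chips, eligible: A, B, D, E, F
Pot 3: 136 chips, eligible: A, B, D, F
Pot 4: 27 chips, eligible: B, D, F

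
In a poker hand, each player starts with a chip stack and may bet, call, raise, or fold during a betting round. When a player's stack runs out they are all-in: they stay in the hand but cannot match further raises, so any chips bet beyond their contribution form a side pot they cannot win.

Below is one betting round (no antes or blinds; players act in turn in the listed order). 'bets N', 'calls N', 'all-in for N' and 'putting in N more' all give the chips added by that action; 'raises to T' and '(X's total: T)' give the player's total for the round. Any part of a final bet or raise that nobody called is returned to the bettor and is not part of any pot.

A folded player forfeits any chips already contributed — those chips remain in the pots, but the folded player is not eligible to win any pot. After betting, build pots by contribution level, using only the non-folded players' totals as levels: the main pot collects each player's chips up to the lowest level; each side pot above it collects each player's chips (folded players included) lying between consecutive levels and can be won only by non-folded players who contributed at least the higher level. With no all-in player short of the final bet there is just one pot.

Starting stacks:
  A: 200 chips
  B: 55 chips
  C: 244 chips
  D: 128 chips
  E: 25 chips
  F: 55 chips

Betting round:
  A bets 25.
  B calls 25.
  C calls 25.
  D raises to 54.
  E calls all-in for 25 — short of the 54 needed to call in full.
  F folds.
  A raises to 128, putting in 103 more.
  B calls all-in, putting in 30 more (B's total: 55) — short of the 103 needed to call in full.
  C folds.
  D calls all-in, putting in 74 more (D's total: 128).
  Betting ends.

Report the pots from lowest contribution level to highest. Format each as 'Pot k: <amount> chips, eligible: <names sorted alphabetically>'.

Pot 1: 125 chips, eligible: A, B, D, E
Pot 2: 90 chips, eligible: A, B, D
Pot 3: 146 chips, eligible: A, D

Derivation:
Contributions: A=128, B=55, C=25, D=128, E=25
Folded: C, F
Pot levels (distinct totals of non-folded players): 25, 55, 128
Layer 1-25: 25 each from A, B, C, D, E = 25*5 = 125 chips; eligible A, B, D, E
Layer 26-55: 30 each from A, B, D = 30*3 = 90 chips; eligible A, B, D
Layer 56-128: 73 each from A, D = 73*2 = 146 chips; eligible A, D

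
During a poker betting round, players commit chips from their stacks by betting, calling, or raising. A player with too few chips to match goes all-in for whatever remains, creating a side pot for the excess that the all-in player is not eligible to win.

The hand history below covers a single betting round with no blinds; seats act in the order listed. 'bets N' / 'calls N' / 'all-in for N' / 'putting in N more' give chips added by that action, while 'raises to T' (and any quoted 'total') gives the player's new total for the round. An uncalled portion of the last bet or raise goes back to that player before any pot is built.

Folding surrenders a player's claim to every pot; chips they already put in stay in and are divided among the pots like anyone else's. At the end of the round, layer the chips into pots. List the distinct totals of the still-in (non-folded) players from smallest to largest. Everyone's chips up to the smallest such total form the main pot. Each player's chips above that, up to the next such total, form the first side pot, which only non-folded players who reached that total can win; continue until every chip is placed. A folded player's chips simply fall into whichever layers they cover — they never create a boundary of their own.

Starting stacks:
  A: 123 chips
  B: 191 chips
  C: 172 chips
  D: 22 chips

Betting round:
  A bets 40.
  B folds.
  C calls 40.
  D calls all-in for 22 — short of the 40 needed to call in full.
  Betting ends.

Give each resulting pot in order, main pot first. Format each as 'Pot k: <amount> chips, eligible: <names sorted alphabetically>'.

Pot 1: 66 chips, eligible: A, C, D
Pot 2: 36 chips, eligible: A, C

Derivation:
Contributions: A=40, C=40, D=22
Folded: B
Pot levels (distinct totals of non-folded players): 22, 40
Layer 1-22: 22 each from A, C, D = 22*3 = 66 chips; eligible A, C, D
Layer 23-40: 18 each from A, C = 18*2 = 36 chips; eligible A, C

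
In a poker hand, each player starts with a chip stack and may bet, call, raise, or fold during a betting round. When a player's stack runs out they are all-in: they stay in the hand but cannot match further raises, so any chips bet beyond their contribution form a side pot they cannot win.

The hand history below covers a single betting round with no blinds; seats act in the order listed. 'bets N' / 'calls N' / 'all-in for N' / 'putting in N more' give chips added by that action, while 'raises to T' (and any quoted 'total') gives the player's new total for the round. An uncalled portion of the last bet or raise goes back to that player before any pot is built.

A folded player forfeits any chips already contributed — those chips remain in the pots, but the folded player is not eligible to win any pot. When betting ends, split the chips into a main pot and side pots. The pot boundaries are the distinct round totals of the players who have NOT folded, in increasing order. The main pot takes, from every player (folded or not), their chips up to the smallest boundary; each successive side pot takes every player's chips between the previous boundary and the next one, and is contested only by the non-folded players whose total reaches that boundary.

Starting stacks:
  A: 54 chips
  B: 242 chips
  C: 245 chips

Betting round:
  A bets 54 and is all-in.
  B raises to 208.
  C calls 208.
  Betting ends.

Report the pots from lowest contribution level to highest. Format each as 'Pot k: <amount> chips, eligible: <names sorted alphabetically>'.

Pot 1: 162 chips, eligible: A, B, C
Pot 2: 308 chips, eligible: B, C

Derivation:
Contributions: A=54, B=208, C=208
Pot levels (distinct totals of non-folded players): 54, 208
Layer 1-54: 54 each from A, B, C = 54*3 = 162 chips; eligible A, B, C
Layer 55-208: 154 each from B, C = 154*2 = 308 chips; eligible B, C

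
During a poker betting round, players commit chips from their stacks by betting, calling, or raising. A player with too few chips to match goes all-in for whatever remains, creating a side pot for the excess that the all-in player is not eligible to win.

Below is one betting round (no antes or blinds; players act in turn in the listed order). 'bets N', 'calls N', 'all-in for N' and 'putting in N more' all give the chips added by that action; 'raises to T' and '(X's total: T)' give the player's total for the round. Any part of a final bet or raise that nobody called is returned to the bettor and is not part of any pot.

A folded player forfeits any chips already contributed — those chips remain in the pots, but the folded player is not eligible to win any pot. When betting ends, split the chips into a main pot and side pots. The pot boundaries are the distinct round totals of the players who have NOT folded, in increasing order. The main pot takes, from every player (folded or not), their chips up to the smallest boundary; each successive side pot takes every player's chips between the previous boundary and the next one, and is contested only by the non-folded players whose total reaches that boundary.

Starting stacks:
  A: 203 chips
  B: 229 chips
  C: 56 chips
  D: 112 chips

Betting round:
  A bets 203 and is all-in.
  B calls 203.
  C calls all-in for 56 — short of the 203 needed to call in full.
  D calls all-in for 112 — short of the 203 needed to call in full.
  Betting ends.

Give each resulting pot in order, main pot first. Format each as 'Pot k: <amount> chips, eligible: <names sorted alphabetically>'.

Contributions: A=203, B=203, C=56, D=112
Pot levels (distinct totals of non-folded players): 56, 112, 203
Layer 1-56: 56 each from A, B, C, D = 56*4 = 224 chips; eligible A, B, C, D
Layer 57-112: 56 each from A, B, D = 56*3 = 168 chips; eligible A, B, D
Layer 113-203: 91 each from A, B = 91*2 = 182 chips; eligible A, B

Pot 1: 224 chips, eligible: A, B, C, D
Pot 2: 168 chips, eligible: A, B, D
Pot 3: 182 chips, eligible: A, B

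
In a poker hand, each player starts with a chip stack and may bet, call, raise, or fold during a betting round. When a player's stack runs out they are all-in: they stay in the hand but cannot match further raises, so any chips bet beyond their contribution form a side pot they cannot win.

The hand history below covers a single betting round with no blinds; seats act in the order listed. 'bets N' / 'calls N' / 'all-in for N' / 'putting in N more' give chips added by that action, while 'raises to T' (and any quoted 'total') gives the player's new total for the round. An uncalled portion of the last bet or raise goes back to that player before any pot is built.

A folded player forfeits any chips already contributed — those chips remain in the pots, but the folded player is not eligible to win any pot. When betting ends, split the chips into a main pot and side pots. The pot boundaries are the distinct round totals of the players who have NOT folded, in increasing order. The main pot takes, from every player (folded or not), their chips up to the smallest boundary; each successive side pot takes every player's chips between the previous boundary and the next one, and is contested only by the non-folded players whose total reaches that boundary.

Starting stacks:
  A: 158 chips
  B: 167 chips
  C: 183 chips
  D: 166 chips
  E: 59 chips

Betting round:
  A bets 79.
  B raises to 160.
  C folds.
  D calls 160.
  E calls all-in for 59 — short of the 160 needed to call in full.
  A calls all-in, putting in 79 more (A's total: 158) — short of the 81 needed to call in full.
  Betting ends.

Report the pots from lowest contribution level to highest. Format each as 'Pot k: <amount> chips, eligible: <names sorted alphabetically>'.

Contributions: A=158, B=160, D=160, E=59
Folded: C
Pot levels (distinct totals of non-folded players): 59, 158, 160
Layer 1-59: 59 each from A, B, D, E = 59*4 = 236 chips; eligible A, B, D, E
Layer 60-158: 99 each from A, B, D = 99*3 = 297 chips; eligible A, B, D
Layer 159-160: 2 each from B, D = 2*2 = 4 chips; eligible B, D

Pot 1: 236 chips, eligible: A, B, D, E
Pot 2: 297 chips, eligible: A, B, D
Pot 3: 4 chips, eligible: B, D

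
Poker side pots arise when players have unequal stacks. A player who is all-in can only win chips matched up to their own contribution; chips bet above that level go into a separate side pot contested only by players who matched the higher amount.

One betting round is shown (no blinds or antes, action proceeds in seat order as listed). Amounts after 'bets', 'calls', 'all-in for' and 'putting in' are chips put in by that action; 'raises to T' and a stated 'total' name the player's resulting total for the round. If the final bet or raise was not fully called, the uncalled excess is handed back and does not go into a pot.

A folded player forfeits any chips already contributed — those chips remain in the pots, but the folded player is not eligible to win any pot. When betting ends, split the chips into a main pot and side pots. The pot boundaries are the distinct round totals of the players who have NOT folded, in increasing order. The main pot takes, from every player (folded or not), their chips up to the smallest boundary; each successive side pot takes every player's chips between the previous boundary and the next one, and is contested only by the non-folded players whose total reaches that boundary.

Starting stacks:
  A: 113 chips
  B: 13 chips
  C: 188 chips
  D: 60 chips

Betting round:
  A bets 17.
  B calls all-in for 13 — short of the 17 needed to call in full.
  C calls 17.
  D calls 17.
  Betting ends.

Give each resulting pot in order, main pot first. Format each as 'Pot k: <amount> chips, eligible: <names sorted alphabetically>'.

Pot 1: 52 chips, eligible: A, B, C, D
Pot 2: 12 chips, eligible: A, C, D

Derivation:
Contributions: A=17, B=13, C=17, D=17
Pot levels (distinct totals of non-folded players): 13, 17
Layer 1-13: 13 each from A, B, C, D = 13*4 = 52 chips; eligible A, B, C, D
Layer 14-17: 4 each from A, C, D = 4*3 = 12 chips; eligible A, C, D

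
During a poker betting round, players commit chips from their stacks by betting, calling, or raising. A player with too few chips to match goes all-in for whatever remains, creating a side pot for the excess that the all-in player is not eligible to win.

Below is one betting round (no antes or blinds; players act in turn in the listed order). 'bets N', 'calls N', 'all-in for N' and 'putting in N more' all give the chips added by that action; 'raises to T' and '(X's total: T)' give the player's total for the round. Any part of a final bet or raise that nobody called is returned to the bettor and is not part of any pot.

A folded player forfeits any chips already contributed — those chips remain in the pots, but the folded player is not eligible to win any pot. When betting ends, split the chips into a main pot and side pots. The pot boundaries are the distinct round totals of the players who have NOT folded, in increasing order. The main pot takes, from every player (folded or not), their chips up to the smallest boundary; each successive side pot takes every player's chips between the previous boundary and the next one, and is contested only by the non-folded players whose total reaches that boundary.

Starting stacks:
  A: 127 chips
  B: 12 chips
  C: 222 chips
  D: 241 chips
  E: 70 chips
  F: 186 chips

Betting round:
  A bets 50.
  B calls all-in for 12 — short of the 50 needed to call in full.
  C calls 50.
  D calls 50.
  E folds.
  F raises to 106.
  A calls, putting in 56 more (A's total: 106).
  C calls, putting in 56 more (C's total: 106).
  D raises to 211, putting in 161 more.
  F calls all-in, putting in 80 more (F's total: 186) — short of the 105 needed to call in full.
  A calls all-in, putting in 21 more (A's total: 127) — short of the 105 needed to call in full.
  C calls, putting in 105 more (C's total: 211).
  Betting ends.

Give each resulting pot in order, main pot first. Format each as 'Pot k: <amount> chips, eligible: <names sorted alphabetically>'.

Contributions: A=127, B=12, C=211, D=211, F=186
Folded: E
Pot levels (distinct totals of non-folded players): 12, 127, 186, 211
Layer 1-12: 12 each from A, B, C, D, F = 12*5 = 60 chips; eligible A, B, C, D, F
Layer 13-127: 115 each from A, C, D, F = 115*4 = 460 chips; eligible A, C, D, F
Layer 128-186: 59 each from C, D, F = 59*3 = 177 chips; eligible C, D, F
Layer 187-211: 25 each from C, D = 25*2 = 50 chips; eligible C, D

Pot 1: 60 chips, eligible: A, B, C, D, F
Pot 2: 460 chips, eligible: A, C, D, F
Pot 3: 177 chips, eligible: C, D, F
Pot 4: 50 chips, eligible: C, D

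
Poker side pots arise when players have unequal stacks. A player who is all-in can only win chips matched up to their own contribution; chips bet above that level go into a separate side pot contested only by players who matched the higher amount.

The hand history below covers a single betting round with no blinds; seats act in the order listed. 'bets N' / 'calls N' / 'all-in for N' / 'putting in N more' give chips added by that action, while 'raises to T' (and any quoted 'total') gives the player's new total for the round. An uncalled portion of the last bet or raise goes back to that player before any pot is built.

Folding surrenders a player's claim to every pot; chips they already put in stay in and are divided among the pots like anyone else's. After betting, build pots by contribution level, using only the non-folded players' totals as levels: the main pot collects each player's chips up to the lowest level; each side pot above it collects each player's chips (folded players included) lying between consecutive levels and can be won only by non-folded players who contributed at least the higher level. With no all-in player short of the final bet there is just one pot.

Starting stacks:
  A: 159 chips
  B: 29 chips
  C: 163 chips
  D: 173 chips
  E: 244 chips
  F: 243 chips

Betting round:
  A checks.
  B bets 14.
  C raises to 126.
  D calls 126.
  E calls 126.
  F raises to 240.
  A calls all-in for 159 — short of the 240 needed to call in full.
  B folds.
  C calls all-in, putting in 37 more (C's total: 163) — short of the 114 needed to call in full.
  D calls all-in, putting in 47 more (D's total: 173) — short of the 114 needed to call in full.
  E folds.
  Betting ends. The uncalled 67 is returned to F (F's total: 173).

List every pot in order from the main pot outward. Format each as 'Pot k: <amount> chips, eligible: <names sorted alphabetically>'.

Pot 1: 776 chips, eligible: A, C, D, F
Pot 2: 12 chips, eligible: C, D, F
Pot 3: 20 chips, eligible: D, F

Derivation:
Contributions (after 67 returned to F): A=159, B=14, C=163, D=173, E=126, F=173
Folded: B, E
Pot levels (distinct totals of non-folded players): 159, 163, 173
Layer 1-159: A 159 + B 14 + C 159 + D 159 + E 126 + F 159 = 776 chips; eligible A, C, D, F
Layer 160-163: 4 each from C, D, F = 4*3 = 12 chips; eligible C, D, F
Layer 164-173: 10 each from D, F = 10*2 = 20 chips; eligible D, F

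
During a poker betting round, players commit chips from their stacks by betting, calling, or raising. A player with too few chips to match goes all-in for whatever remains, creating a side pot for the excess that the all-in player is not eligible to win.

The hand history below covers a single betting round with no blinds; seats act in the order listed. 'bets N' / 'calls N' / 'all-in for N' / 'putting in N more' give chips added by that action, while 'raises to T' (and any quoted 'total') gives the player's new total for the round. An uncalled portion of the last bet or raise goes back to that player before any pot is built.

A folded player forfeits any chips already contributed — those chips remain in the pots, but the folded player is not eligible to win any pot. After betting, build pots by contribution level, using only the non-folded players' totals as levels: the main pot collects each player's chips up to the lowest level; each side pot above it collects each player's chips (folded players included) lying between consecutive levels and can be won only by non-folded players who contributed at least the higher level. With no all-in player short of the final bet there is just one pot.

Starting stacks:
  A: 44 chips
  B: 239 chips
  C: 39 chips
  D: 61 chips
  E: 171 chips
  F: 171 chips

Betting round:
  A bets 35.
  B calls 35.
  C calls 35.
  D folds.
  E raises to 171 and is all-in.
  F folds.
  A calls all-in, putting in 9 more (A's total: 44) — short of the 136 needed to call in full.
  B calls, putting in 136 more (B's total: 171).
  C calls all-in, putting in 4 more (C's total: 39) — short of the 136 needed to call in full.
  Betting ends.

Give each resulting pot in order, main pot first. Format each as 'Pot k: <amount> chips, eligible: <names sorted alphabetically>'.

Contributions: A=44, B=171, C=39, E=171
Folded: D, F
Pot levels (distinct totals of non-folded players): 39, 44, 171
Layer 1-39: 39 each from A, B, C, E = 39*4 = 156 chips; eligible A, B, C, E
Layer 40-44: 5 each from A, B, E = 5*3 = 15 chips; eligible A, B, E
Layer 45-171: 127 each from B, E = 127*2 = 254 chips; eligible B, E

Pot 1: 156 chips, eligible: A, B, C, E
Pot 2: 15 chips, eligible: A, B, E
Pot 3: 254 chips, eligible: B, E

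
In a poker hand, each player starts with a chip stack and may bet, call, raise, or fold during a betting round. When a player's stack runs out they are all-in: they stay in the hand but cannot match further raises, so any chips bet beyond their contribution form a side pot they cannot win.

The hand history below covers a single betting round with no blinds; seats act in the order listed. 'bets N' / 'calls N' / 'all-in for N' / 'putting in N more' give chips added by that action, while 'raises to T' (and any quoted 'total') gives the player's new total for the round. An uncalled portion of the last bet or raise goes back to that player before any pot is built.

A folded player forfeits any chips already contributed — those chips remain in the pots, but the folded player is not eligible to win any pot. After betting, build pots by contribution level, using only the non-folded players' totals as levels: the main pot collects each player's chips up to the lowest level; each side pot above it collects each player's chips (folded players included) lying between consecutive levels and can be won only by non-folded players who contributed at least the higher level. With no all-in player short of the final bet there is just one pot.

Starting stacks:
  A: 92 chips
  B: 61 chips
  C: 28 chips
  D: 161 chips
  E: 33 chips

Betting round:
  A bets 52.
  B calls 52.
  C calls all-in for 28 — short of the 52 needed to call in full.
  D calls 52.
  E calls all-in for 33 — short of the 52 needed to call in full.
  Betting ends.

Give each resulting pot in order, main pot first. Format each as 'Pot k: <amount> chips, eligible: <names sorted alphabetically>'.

Contributions: A=52, B=52, C=28, D=52, E=33
Pot levels (distinct totals of non-folded players): 28, 33, 52
Layer 1-28: 28 each from A, B, C, D, E = 28*5 = 140 chips; eligible A, B, C, D, E
Layer 29-33: 5 each from A, B, D, E = 5*4 = 20 chips; eligible A, B, D, E
Layer 34-52: 19 each from A, B, D = 19*3 = 57 chips; eligible A, B, D

Pot 1: 140 chips, eligible: A, B, C, D, E
Pot 2: 20 chips, eligible: A, B, D, E
Pot 3: 57 chips, eligible: A, B, D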